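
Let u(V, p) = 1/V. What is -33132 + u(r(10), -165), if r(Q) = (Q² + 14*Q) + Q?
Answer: -8282999/250 ≈ -33132.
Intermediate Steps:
r(Q) = Q² + 15*Q
-33132 + u(r(10), -165) = -33132 + 1/(10*(15 + 10)) = -33132 + 1/(10*25) = -33132 + 1/250 = -8282999/250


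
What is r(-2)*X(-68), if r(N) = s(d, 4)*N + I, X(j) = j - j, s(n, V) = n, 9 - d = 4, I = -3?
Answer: 0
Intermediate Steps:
d = 5 (d = 9 - 1*4 = 9 - 4 = 5)
X(j) = 0
r(N) = -3 + 5*N (r(N) = 5*N - 3 = -3 + 5*N)
r(-2)*X(-68) = (-3 + 5*(-2))*0 = (-3 - 10)*0 = -13*0 = 0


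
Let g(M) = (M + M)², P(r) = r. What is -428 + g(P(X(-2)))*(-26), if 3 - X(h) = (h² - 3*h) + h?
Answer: -3028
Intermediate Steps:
X(h) = 3 - h² + 2*h (X(h) = 3 - ((h² - 3*h) + h) = 3 - (h² - 2*h) = 3 + (-h² + 2*h) = 3 - h² + 2*h)
g(M) = 4*M² (g(M) = (2*M)² = 4*M²)
-428 + g(P(X(-2)))*(-26) = -428 + (4*(3 - 1*(-2)² + 2*(-2))²)*(-26) = -428 + (4*(3 - 1*4 - 4)²)*(-26) = -428 + (4*(3 - 4 - 4)²)*(-26) = -428 + (4*(-5)²)*(-26) = -428 + (4*25)*(-26) = -428 + 100*(-26) = -428 - 2600 = -3028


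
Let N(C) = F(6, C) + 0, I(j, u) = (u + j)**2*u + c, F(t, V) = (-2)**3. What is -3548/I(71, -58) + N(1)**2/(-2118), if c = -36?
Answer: 1721258/5209221 ≈ 0.33043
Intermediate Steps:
F(t, V) = -8
I(j, u) = -36 + u*(j + u)**2 (I(j, u) = (u + j)**2*u - 36 = (j + u)**2*u - 36 = u*(j + u)**2 - 36 = -36 + u*(j + u)**2)
N(C) = -8 (N(C) = -8 + 0 = -8)
-3548/I(71, -58) + N(1)**2/(-2118) = -3548/(-36 - 58*(71 - 58)**2) + (-8)**2/(-2118) = -3548/(-36 - 58*13**2) + 64*(-1/2118) = -3548/(-36 - 58*169) - 32/1059 = -3548/(-36 - 9802) - 32/1059 = -3548/(-9838) - 32/1059 = -3548*(-1/9838) - 32/1059 = 1774/4919 - 32/1059 = 1721258/5209221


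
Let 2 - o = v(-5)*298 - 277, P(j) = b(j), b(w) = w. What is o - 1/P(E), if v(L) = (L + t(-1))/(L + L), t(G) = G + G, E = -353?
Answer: 124261/1765 ≈ 70.403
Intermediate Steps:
t(G) = 2*G
P(j) = j
v(L) = (-2 + L)/(2*L) (v(L) = (L + 2*(-1))/(L + L) = (L - 2)/((2*L)) = (-2 + L)*(1/(2*L)) = (-2 + L)/(2*L))
o = 352/5 (o = 2 - (((½)*(-2 - 5)/(-5))*298 - 277) = 2 - (((½)*(-⅕)*(-7))*298 - 277) = 2 - ((7/10)*298 - 277) = 2 - (1043/5 - 277) = 2 - 1*(-342/5) = 2 + 342/5 = 352/5 ≈ 70.400)
o - 1/P(E) = 352/5 - 1/(-353) = 352/5 - 1*(-1/353) = 352/5 + 1/353 = 124261/1765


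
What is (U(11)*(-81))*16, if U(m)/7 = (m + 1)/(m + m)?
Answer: -54432/11 ≈ -4948.4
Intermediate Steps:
U(m) = 7*(1 + m)/(2*m) (U(m) = 7*((m + 1)/(m + m)) = 7*((1 + m)/((2*m))) = 7*((1 + m)*(1/(2*m))) = 7*((1 + m)/(2*m)) = 7*(1 + m)/(2*m))
(U(11)*(-81))*16 = (((7/2)*(1 + 11)/11)*(-81))*16 = (((7/2)*(1/11)*12)*(-81))*16 = ((42/11)*(-81))*16 = -3402/11*16 = -54432/11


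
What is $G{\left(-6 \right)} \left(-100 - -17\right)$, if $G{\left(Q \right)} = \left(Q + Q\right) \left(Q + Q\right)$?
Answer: $-11952$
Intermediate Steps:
$G{\left(Q \right)} = 4 Q^{2}$ ($G{\left(Q \right)} = 2 Q 2 Q = 4 Q^{2}$)
$G{\left(-6 \right)} \left(-100 - -17\right) = 4 \left(-6\right)^{2} \left(-100 - -17\right) = 4 \cdot 36 \left(-100 + \left(-25 + 42\right)\right) = 144 \left(-100 + 17\right) = 144 \left(-83\right) = -11952$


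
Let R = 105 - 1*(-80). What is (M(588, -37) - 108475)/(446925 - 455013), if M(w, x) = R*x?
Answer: 4805/337 ≈ 14.258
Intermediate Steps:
R = 185 (R = 105 + 80 = 185)
M(w, x) = 185*x
(M(588, -37) - 108475)/(446925 - 455013) = (185*(-37) - 108475)/(446925 - 455013) = (-6845 - 108475)/(-8088) = -115320*(-1/8088) = 4805/337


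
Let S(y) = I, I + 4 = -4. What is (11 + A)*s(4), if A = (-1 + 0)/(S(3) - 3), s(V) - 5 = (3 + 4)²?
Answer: 6588/11 ≈ 598.91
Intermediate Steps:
I = -8 (I = -4 - 4 = -8)
S(y) = -8
s(V) = 54 (s(V) = 5 + (3 + 4)² = 5 + 7² = 5 + 49 = 54)
A = 1/11 (A = (-1 + 0)/(-8 - 3) = -1/(-11) = -1*(-1/11) = 1/11 ≈ 0.090909)
(11 + A)*s(4) = (11 + 1/11)*54 = (122/11)*54 = 6588/11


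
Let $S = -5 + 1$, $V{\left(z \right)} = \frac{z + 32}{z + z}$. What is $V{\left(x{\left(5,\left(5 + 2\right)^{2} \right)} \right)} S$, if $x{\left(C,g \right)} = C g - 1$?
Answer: $- \frac{138}{61} \approx -2.2623$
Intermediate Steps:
$x{\left(C,g \right)} = -1 + C g$
$V{\left(z \right)} = \frac{32 + z}{2 z}$
$S = -4$
$V{\left(x{\left(5,\left(5 + 2\right)^{2} \right)} \right)} S = \frac{32 - \left(1 - 5 \left(5 + 2\right)^{2}\right)}{2 \left(-1 + 5 \left(5 + 2\right)^{2}\right)} \left(-4\right) = \frac{32 - \left(1 - 5 \cdot 7^{2}\right)}{2 \left(-1 + 5 \cdot 7^{2}\right)} \left(-4\right) = \frac{32 + \left(-1 + 5 \cdot 49\right)}{2 \left(-1 + 5 \cdot 49\right)} \left(-4\right) = \frac{32 + \left(-1 + 245\right)}{2 \left(-1 + 245\right)} \left(-4\right) = \frac{32 + 244}{2 \cdot 244} \left(-4\right) = \frac{1}{2} \cdot \frac{1}{244} \cdot 276 \left(-4\right) = \frac{69}{122} \left(-4\right) = - \frac{138}{61}$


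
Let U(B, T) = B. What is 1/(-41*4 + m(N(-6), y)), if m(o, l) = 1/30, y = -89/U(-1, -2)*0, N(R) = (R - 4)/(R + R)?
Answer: -30/4919 ≈ -0.0060988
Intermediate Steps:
N(R) = (-4 + R)/(2*R) (N(R) = (-4 + R)/((2*R)) = (-4 + R)*(1/(2*R)) = (-4 + R)/(2*R))
y = 0 (y = -89/(-1)*0 = -89*(-1)*0 = 89*0 = 0)
m(o, l) = 1/30
1/(-41*4 + m(N(-6), y)) = 1/(-41*4 + 1/30) = 1/(-164 + 1/30) = 1/(-4919/30) = -30/4919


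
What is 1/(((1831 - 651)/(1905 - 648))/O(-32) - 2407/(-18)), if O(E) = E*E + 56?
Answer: 33939/4538428 ≈ 0.0074781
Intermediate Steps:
O(E) = 56 + E**2 (O(E) = E**2 + 56 = 56 + E**2)
1/(((1831 - 651)/(1905 - 648))/O(-32) - 2407/(-18)) = 1/(((1831 - 651)/(1905 - 648))/(56 + (-32)**2) - 2407/(-18)) = 1/((1180/1257)/(56 + 1024) - 2407*(-1/18)) = 1/((1180*(1/1257))/1080 + 2407/18) = 1/((1180/1257)*(1/1080) + 2407/18) = 1/(59/67878 + 2407/18) = 1/(4538428/33939) = 33939/4538428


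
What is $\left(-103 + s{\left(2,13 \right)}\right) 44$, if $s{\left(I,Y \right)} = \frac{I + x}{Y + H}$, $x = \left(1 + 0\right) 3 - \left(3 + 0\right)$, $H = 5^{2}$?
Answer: $- \frac{86064}{19} \approx -4529.7$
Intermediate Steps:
$H = 25$
$x = 0$ ($x = 1 \cdot 3 - 3 = 3 - 3 = 0$)
$s{\left(I,Y \right)} = \frac{I}{25 + Y}$ ($s{\left(I,Y \right)} = \frac{I + 0}{Y + 25} = \frac{I}{25 + Y}$)
$\left(-103 + s{\left(2,13 \right)}\right) 44 = \left(-103 + \frac{2}{25 + 13}\right) 44 = \left(-103 + \frac{2}{38}\right) 44 = \left(-103 + 2 \cdot \frac{1}{38}\right) 44 = \left(-103 + \frac{1}{19}\right) 44 = \left(- \frac{1956}{19}\right) 44 = - \frac{86064}{19}$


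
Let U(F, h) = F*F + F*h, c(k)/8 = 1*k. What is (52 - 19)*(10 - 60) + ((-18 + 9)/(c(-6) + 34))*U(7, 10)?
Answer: -3147/2 ≈ -1573.5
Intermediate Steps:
c(k) = 8*k (c(k) = 8*(1*k) = 8*k)
U(F, h) = F² + F*h
(52 - 19)*(10 - 60) + ((-18 + 9)/(c(-6) + 34))*U(7, 10) = (52 - 19)*(10 - 60) + ((-18 + 9)/(8*(-6) + 34))*(7*(7 + 10)) = 33*(-50) + (-9/(-48 + 34))*(7*17) = -1650 - 9/(-14)*119 = -1650 - 9*(-1/14)*119 = -1650 + (9/14)*119 = -1650 + 153/2 = -3147/2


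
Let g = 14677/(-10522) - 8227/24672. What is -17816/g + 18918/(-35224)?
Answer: 40725733095677643/3951035907028 ≈ 10308.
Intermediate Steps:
g = -224337719/129799392 (g = 14677*(-1/10522) - 8227*1/24672 = -14677/10522 - 8227/24672 = -224337719/129799392 ≈ -1.7283)
-17816/g + 18918/(-35224) = -17816/(-224337719/129799392) + 18918/(-35224) = -17816*(-129799392/224337719) + 18918*(-1/35224) = 2312505967872/224337719 - 9459/17612 = 40725733095677643/3951035907028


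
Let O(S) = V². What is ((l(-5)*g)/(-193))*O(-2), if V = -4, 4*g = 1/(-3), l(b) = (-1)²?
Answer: 4/579 ≈ 0.0069085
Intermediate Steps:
l(b) = 1
g = -1/12 (g = (¼)/(-3) = (¼)*(-⅓) = -1/12 ≈ -0.083333)
O(S) = 16 (O(S) = (-4)² = 16)
((l(-5)*g)/(-193))*O(-2) = ((1*(-1/12))/(-193))*16 = -1/12*(-1/193)*16 = (1/2316)*16 = 4/579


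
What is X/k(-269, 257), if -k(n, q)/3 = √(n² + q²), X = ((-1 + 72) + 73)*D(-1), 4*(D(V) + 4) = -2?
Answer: 108*√138410/69205 ≈ 0.58059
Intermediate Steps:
D(V) = -9/2 (D(V) = -4 + (¼)*(-2) = -4 - ½ = -9/2)
X = -648 (X = ((-1 + 72) + 73)*(-9/2) = (71 + 73)*(-9/2) = 144*(-9/2) = -648)
k(n, q) = -3*√(n² + q²)
X/k(-269, 257) = -648*(-1/(3*√((-269)² + 257²))) = -648*(-1/(3*√(72361 + 66049))) = -648*(-√138410/415230) = -(-108)*√138410/69205 = 108*√138410/69205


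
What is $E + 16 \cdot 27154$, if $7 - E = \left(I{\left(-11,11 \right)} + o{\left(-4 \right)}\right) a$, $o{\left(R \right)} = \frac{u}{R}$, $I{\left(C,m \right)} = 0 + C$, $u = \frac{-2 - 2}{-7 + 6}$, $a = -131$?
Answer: $432899$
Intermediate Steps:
$u = 4$ ($u = - \frac{4}{-1} = \left(-4\right) \left(-1\right) = 4$)
$I{\left(C,m \right)} = C$
$o{\left(R \right)} = \frac{4}{R}$
$E = -1565$ ($E = 7 - \left(-11 + \frac{4}{-4}\right) \left(-131\right) = 7 - \left(-11 + 4 \left(- \frac{1}{4}\right)\right) \left(-131\right) = 7 - \left(-11 - 1\right) \left(-131\right) = 7 - \left(-12\right) \left(-131\right) = 7 - 1572 = -1565$)
$E + 16 \cdot 27154 = -1565 + 16 \cdot 27154 = -1565 + 434464 = 432899$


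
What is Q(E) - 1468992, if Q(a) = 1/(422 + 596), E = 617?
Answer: -1495433855/1018 ≈ -1.4690e+6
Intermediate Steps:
Q(a) = 1/1018
Q(E) - 1468992 = 1/1018 - 1468992 = -1495433855/1018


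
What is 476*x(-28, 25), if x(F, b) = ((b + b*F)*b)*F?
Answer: 224910000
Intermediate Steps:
x(F, b) = F*b*(b + F*b) (x(F, b) = ((b + F*b)*b)*F = (b*(b + F*b))*F = F*b*(b + F*b))
476*x(-28, 25) = 476*(-28*25²*(1 - 28)) = 476*(-28*625*(-27)) = 476*472500 = 224910000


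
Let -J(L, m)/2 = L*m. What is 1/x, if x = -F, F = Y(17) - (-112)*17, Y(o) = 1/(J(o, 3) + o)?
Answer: -85/161839 ≈ -0.00052521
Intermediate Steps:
J(L, m) = -2*L*m
Y(o) = -1/(5*o) (Y(o) = 1/(-2*o*3 + o) = 1/(-6*o + o) = 1/(-5*o) = -1/(5*o))
F = 161839/85 (F = -⅕/17 - (-112)*17 = -⅕*1/17 - 1*(-1904) = -1/85 + 1904 = 161839/85 ≈ 1904.0)
x = -161839/85 (x = -1*161839/85 = -161839/85 ≈ -1904.0)
1/x = 1/(-161839/85) = -85/161839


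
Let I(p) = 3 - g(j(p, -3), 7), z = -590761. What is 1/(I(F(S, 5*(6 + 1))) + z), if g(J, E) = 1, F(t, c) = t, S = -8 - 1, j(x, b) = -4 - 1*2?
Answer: -1/590759 ≈ -1.6927e-6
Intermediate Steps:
j(x, b) = -6 (j(x, b) = -4 - 2 = -6)
S = -9
I(p) = 2 (I(p) = 3 - 1*1 = 3 - 1 = 2)
1/(I(F(S, 5*(6 + 1))) + z) = 1/(2 - 590761) = 1/(-590759) = -1/590759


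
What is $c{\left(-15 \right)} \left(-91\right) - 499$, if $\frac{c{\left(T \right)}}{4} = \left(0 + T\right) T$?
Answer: $-82399$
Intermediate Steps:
$c{\left(T \right)} = 4 T^{2}$ ($c{\left(T \right)} = 4 \left(0 + T\right) T = 4 T T = 4 T^{2}$)
$c{\left(-15 \right)} \left(-91\right) - 499 = 4 \left(-15\right)^{2} \left(-91\right) - 499 = 4 \cdot 225 \left(-91\right) - 499 = 900 \left(-91\right) - 499 = -81900 - 499 = -82399$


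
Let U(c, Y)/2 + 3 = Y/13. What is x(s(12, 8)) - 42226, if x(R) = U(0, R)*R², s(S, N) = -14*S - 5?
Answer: -13238834/13 ≈ -1.0184e+6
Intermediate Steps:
s(S, N) = -5 - 14*S
U(c, Y) = -6 + 2*Y/13 (U(c, Y) = -6 + 2*(Y/13) = -6 + 2*Y/13)
x(R) = R²*(-6 + 2*R/13) (x(R) = (-6 + 2*R/13)*R² = R²*(-6 + 2*R/13))
x(s(12, 8)) - 42226 = 2*(-5 - 14*12)²*(-39 + (-5 - 14*12))/13 - 42226 = 2*(-5 - 168)²*(-39 + (-5 - 168))/13 - 42226 = (2/13)*(-173)²*(-39 - 173) - 42226 = (2/13)*29929*(-212) - 42226 = -12689896/13 - 42226 = -13238834/13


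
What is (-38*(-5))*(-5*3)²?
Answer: 42750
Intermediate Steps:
(-38*(-5))*(-5*3)² = 190*(-15)² = 190*225 = 42750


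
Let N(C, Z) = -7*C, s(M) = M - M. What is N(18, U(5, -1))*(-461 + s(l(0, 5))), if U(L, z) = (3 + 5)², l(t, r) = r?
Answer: 58086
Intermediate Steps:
U(L, z) = 64 (U(L, z) = 8² = 64)
s(M) = 0
N(18, U(5, -1))*(-461 + s(l(0, 5))) = (-7*18)*(-461 + 0) = -126*(-461) = 58086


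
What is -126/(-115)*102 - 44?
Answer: 7792/115 ≈ 67.756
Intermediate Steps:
-126/(-115)*102 - 44 = -126*(-1/115)*102 - 44 = (126/115)*102 - 44 = 12852/115 - 44 = 7792/115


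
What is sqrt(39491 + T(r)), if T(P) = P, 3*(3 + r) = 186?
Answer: 5*sqrt(1582) ≈ 198.87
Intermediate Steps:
r = 59 (r = -3 + (1/3)*186 = -3 + 62 = 59)
sqrt(39491 + T(r)) = sqrt(39491 + 59) = sqrt(39550) = 5*sqrt(1582)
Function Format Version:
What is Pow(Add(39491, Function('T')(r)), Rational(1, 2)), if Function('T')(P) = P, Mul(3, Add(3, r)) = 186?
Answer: Mul(5, Pow(1582, Rational(1, 2))) ≈ 198.87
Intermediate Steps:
r = 59 (r = Add(-3, Mul(Rational(1, 3), 186)) = Add(-3, 62) = 59)
Pow(Add(39491, Function('T')(r)), Rational(1, 2)) = Pow(Add(39491, 59), Rational(1, 2)) = Pow(39550, Rational(1, 2)) = Mul(5, Pow(1582, Rational(1, 2)))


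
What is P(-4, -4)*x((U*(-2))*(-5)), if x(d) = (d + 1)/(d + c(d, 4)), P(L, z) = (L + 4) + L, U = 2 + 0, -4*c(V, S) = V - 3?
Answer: -16/3 ≈ -5.3333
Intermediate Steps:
c(V, S) = ¾ - V/4 (c(V, S) = -(V - 3)/4 = -(-3 + V)/4 = ¾ - V/4)
U = 2
P(L, z) = 4 + 2*L (P(L, z) = (4 + L) + L = 4 + 2*L)
x(d) = (1 + d)/(¾ + 3*d/4) (x(d) = (d + 1)/(d + (¾ - d/4)) = (1 + d)/(¾ + 3*d/4))
P(-4, -4)*x((U*(-2))*(-5)) = (4 + 2*(-4))*(4/3) = (4 - 8)*(4/3) = -4*4/3 = -16/3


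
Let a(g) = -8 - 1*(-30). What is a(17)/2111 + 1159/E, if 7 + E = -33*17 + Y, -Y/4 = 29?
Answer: -127979/75996 ≈ -1.6840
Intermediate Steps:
Y = -116 (Y = -4*29 = -116)
a(g) = 22 (a(g) = -8 + 30 = 22)
E = -684 (E = -7 + (-33*17 - 116) = -7 + (-561 - 116) = -7 - 677 = -684)
a(17)/2111 + 1159/E = 22/2111 + 1159/(-684) = 22*(1/2111) + 1159*(-1/684) = 22/2111 - 61/36 = -127979/75996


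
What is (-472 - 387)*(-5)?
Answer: 4295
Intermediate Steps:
(-472 - 387)*(-5) = -859*(-5) = 4295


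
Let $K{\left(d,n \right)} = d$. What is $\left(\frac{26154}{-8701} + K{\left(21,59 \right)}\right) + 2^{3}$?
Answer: $\frac{226175}{8701} \approx 25.994$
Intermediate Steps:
$\left(\frac{26154}{-8701} + K{\left(21,59 \right)}\right) + 2^{3} = \left(\frac{26154}{-8701} + 21\right) + 2^{3} = \left(26154 \left(- \frac{1}{8701}\right) + 21\right) + 8 = \left(- \frac{26154}{8701} + 21\right) + 8 = \frac{156567}{8701} + 8 = \frac{226175}{8701}$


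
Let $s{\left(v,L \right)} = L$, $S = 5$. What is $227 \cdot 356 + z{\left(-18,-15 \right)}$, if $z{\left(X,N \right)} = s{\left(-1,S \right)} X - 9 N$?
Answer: $80857$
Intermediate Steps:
$z{\left(X,N \right)} = - 9 N + 5 X$ ($z{\left(X,N \right)} = 5 X - 9 N = - 9 N + 5 X$)
$227 \cdot 356 + z{\left(-18,-15 \right)} = 227 \cdot 356 + \left(\left(-9\right) \left(-15\right) + 5 \left(-18\right)\right) = 80812 + \left(135 - 90\right) = 80812 + 45 = 80857$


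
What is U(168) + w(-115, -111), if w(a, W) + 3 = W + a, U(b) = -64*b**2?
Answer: -1806565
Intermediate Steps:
w(a, W) = -3 + W + a (w(a, W) = -3 + (W + a) = -3 + W + a)
U(168) + w(-115, -111) = -64*168**2 + (-3 - 111 - 115) = -64*28224 - 229 = -1806336 - 229 = -1806565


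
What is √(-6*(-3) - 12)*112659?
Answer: 112659*√6 ≈ 2.7596e+5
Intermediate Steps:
√(-6*(-3) - 12)*112659 = √(18 - 12)*112659 = √6*112659 = 112659*√6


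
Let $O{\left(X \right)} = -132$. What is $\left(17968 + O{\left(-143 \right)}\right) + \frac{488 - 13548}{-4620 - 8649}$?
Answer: $\frac{236678944}{13269} \approx 17837.0$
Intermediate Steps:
$\left(17968 + O{\left(-143 \right)}\right) + \frac{488 - 13548}{-4620 - 8649} = \left(17968 - 132\right) + \frac{488 - 13548}{-4620 - 8649} = 17836 - \frac{13060}{-13269} = 17836 - - \frac{13060}{13269} = 17836 + \frac{13060}{13269} = \frac{236678944}{13269}$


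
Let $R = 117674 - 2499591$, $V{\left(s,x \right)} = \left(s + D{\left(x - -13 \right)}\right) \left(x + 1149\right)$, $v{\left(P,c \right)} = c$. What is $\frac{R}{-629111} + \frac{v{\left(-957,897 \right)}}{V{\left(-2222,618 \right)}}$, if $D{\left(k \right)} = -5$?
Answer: $\frac{3124179570462}{825206786033} \approx 3.7859$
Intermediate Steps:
$V{\left(s,x \right)} = \left(-5 + s\right) \left(1149 + x\right)$ ($V{\left(s,x \right)} = \left(s - 5\right) \left(x + 1149\right) = \left(-5 + s\right) \left(1149 + x\right)$)
$R = -2381917$
$\frac{R}{-629111} + \frac{v{\left(-957,897 \right)}}{V{\left(-2222,618 \right)}} = - \frac{2381917}{-629111} + \frac{897}{-5745 - 3090 + 1149 \left(-2222\right) - 1373196} = \left(-2381917\right) \left(- \frac{1}{629111}\right) + \frac{897}{-5745 - 3090 - 2553078 - 1373196} = \frac{2381917}{629111} + \frac{897}{-3935109} = \frac{2381917}{629111} + 897 \left(- \frac{1}{3935109}\right) = \frac{2381917}{629111} - \frac{299}{1311703} = \frac{3124179570462}{825206786033}$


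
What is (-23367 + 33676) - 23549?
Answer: -13240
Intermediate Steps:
(-23367 + 33676) - 23549 = 10309 - 23549 = -13240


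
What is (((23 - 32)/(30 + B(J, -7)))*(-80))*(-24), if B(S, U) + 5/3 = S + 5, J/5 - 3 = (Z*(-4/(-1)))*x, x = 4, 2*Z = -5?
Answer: 10368/91 ≈ 113.93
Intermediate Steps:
Z = -5/2 (Z = (½)*(-5) = -5/2 ≈ -2.5000)
J = -185 (J = 15 + 5*(-(-10)/(-1)*4) = 15 + 5*(-(-10)*(-1)*4) = 15 + 5*(-5/2*4*4) = 15 + 5*(-10*4) = 15 + 5*(-40) = 15 - 200 = -185)
B(S, U) = 10/3 + S (B(S, U) = -5/3 + (S + 5) = -5/3 + (5 + S) = 10/3 + S)
(((23 - 32)/(30 + B(J, -7)))*(-80))*(-24) = (((23 - 32)/(30 + (10/3 - 185)))*(-80))*(-24) = (-9/(30 - 545/3)*(-80))*(-24) = (-9/(-455/3)*(-80))*(-24) = (-9*(-3/455)*(-80))*(-24) = ((27/455)*(-80))*(-24) = -432/91*(-24) = 10368/91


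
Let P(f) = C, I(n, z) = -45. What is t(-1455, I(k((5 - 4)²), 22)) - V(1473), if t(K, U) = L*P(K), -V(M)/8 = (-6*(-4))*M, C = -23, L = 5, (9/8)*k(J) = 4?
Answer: 282701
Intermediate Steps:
k(J) = 32/9 (k(J) = (8/9)*4 = 32/9)
P(f) = -23
V(M) = -192*M (V(M) = -8*(-6*(-4))*M = -192*M)
t(K, U) = -115 (t(K, U) = 5*(-23) = -115)
t(-1455, I(k((5 - 4)²), 22)) - V(1473) = -115 - (-192)*1473 = -115 - 1*(-282816) = -115 + 282816 = 282701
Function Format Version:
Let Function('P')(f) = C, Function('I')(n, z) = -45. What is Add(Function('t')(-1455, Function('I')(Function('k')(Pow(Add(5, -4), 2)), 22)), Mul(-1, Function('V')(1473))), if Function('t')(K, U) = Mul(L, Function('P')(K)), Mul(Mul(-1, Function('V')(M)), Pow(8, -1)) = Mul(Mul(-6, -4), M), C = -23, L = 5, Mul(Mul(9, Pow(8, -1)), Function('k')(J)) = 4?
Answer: 282701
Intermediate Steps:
Function('k')(J) = Rational(32, 9) (Function('k')(J) = Mul(Rational(8, 9), 4) = Rational(32, 9))
Function('P')(f) = -23
Function('V')(M) = Mul(-192, M) (Function('V')(M) = Mul(-8, Mul(Mul(-6, -4), M)) = Mul(-8, Mul(24, M)) = Mul(-192, M))
Function('t')(K, U) = -115 (Function('t')(K, U) = Mul(5, -23) = -115)
Add(Function('t')(-1455, Function('I')(Function('k')(Pow(Add(5, -4), 2)), 22)), Mul(-1, Function('V')(1473))) = Add(-115, Mul(-1, Mul(-192, 1473))) = Add(-115, Mul(-1, -282816)) = Add(-115, 282816) = 282701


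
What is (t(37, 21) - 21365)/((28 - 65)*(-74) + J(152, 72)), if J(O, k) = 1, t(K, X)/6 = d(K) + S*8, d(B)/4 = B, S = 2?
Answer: -20381/2739 ≈ -7.4410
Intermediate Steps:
d(B) = 4*B
t(K, X) = 96 + 24*K (t(K, X) = 6*(4*K + 2*8) = 6*(4*K + 16) = 6*(16 + 4*K) = 96 + 24*K)
(t(37, 21) - 21365)/((28 - 65)*(-74) + J(152, 72)) = ((96 + 24*37) - 21365)/((28 - 65)*(-74) + 1) = ((96 + 888) - 21365)/(-37*(-74) + 1) = (984 - 21365)/(2738 + 1) = -20381/2739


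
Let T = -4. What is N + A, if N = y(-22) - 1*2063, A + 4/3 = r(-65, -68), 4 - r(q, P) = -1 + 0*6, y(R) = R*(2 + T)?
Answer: -6046/3 ≈ -2015.3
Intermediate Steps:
y(R) = -2*R (y(R) = R*(2 - 4) = R*(-2) = -2*R)
r(q, P) = 5 (r(q, P) = 4 - (-1 + 0*6) = 4 - (-1 + 0) = 4 - 1*(-1) = 4 + 1 = 5)
A = 11/3 (A = -4/3 + 5 = 11/3 ≈ 3.6667)
N = -2019 (N = -2*(-22) - 1*2063 = 44 - 2063 = -2019)
N + A = -2019 + 11/3 = -6046/3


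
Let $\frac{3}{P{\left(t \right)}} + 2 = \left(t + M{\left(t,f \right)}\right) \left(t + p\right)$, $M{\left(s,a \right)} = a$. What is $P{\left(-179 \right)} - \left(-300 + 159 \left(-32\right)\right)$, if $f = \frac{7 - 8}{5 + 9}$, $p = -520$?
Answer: $\frac{9441742662}{1752365} \approx 5388.0$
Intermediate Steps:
$f = - \frac{1}{14} \approx -0.071429$
$P{\left(t \right)} = \frac{3}{-2 + \left(-520 + t\right) \left(- \frac{1}{14} + t\right)}$ ($P{\left(t \right)} = \frac{3}{-2 + \left(t - \frac{1}{14}\right) \left(t - 520\right)} = \frac{3}{-2 + \left(- \frac{1}{14} + t\right) \left(-520 + t\right)} = \frac{3}{-2 + \left(-520 + t\right) \left(- \frac{1}{14} + t\right)}$)
$P{\left(-179 \right)} - \left(-300 + 159 \left(-32\right)\right) = \frac{42}{492 - -1303299 + 14 \left(-179\right)^{2}} - \left(-300 + 159 \left(-32\right)\right) = \frac{42}{492 + 1303299 + 14 \cdot 32041} - \left(-300 - 5088\right) = \frac{42}{492 + 1303299 + 448574} - -5388 = \frac{42}{1752365} + 5388 = \frac{9441742662}{1752365}$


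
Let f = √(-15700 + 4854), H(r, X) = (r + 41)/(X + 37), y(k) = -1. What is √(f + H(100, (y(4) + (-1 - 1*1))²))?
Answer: √(6486 + 2116*I*√10846)/46 ≈ 7.3231 + 7.1107*I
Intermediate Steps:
H(r, X) = (41 + r)/(37 + X)
f = I*√10846 (f = √(-10846) = I*√10846 ≈ 104.14*I)
√(f + H(100, (y(4) + (-1 - 1*1))²)) = √(I*√10846 + (41 + 100)/(37 + (-1 + (-1 - 1*1))²)) = √(I*√10846 + 141/(37 + (-1 + (-1 - 1))²)) = √(I*√10846 + 141/(37 + (-1 - 2)²)) = √(I*√10846 + 141/(37 + (-3)²)) = √(I*√10846 + 141/(37 + 9)) = √(I*√10846 + 141/46) = √(141/46 + I*√10846)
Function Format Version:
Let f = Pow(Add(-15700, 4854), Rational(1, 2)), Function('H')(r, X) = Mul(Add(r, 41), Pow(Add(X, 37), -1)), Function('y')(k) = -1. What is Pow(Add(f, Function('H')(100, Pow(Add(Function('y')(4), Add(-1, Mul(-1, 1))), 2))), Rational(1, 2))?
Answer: Mul(Rational(1, 46), Pow(Add(6486, Mul(2116, I, Pow(10846, Rational(1, 2)))), Rational(1, 2))) ≈ Add(7.3231, Mul(7.1107, I))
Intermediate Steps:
Function('H')(r, X) = Mul(Pow(Add(37, X), -1), Add(41, r)) (Function('H')(r, X) = Mul(Add(41, r), Pow(Add(37, X), -1)) = Mul(Pow(Add(37, X), -1), Add(41, r)))
f = Mul(I, Pow(10846, Rational(1, 2))) (f = Pow(-10846, Rational(1, 2)) = Mul(I, Pow(10846, Rational(1, 2))) ≈ Mul(104.14, I))
Pow(Add(f, Function('H')(100, Pow(Add(Function('y')(4), Add(-1, Mul(-1, 1))), 2))), Rational(1, 2)) = Pow(Add(Mul(I, Pow(10846, Rational(1, 2))), Mul(Pow(Add(37, Pow(Add(-1, Add(-1, Mul(-1, 1))), 2)), -1), Add(41, 100))), Rational(1, 2)) = Pow(Add(Mul(I, Pow(10846, Rational(1, 2))), Mul(Pow(Add(37, Pow(Add(-1, Add(-1, -1)), 2)), -1), 141)), Rational(1, 2)) = Pow(Add(Mul(I, Pow(10846, Rational(1, 2))), Mul(Pow(Add(37, Pow(Add(-1, -2), 2)), -1), 141)), Rational(1, 2)) = Pow(Add(Mul(I, Pow(10846, Rational(1, 2))), Mul(Pow(Add(37, Pow(-3, 2)), -1), 141)), Rational(1, 2)) = Pow(Add(Mul(I, Pow(10846, Rational(1, 2))), Mul(Pow(Add(37, 9), -1), 141)), Rational(1, 2)) = Pow(Add(Mul(I, Pow(10846, Rational(1, 2))), Mul(Pow(46, -1), 141)), Rational(1, 2)) = Pow(Add(Mul(I, Pow(10846, Rational(1, 2))), Mul(Rational(1, 46), 141)), Rational(1, 2)) = Pow(Add(Mul(I, Pow(10846, Rational(1, 2))), Rational(141, 46)), Rational(1, 2)) = Pow(Add(Rational(141, 46), Mul(I, Pow(10846, Rational(1, 2)))), Rational(1, 2))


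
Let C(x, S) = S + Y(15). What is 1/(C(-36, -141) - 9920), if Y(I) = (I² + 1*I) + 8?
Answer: -1/9813 ≈ -0.00010191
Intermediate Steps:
Y(I) = 8 + I + I² (Y(I) = (I² + I) + 8 = (I + I²) + 8 = 8 + I + I²)
C(x, S) = 248 + S (C(x, S) = S + (8 + 15 + 15²) = S + (8 + 15 + 225) = S + 248 = 248 + S)
1/(C(-36, -141) - 9920) = 1/((248 - 141) - 9920) = 1/(107 - 9920) = 1/(-9813) = -1/9813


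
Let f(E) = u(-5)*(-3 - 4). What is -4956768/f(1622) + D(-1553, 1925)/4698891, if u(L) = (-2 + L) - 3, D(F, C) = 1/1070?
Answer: -2492170442238809/35194693590 ≈ -70811.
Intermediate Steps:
D(F, C) = 1/1070
u(L) = -5 + L
f(E) = 70 (f(E) = (-5 - 5)*(-3 - 4) = -10*(-7) = 70)
-4956768/f(1622) + D(-1553, 1925)/4698891 = -4956768/70 + (1/1070)/4698891 = -4956768*1/70 + (1/1070)*(1/4698891) = -2478384/35 + 1/5027813370 = -2492170442238809/35194693590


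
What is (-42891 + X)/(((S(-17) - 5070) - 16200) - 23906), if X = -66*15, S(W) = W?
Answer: 43881/45193 ≈ 0.97097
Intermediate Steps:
X = -990
(-42891 + X)/(((S(-17) - 5070) - 16200) - 23906) = (-42891 - 990)/(((-17 - 5070) - 16200) - 23906) = -43881/((-5087 - 16200) - 23906) = -43881/(-21287 - 23906) = -43881/(-45193) = -43881*(-1/45193) = 43881/45193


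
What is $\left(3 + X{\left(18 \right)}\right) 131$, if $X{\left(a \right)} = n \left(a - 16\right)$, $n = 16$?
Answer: $4585$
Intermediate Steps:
$X{\left(a \right)} = -256 + 16 a$ ($X{\left(a \right)} = 16 \left(a - 16\right) = 16 \left(-16 + a\right) = -256 + 16 a$)
$\left(3 + X{\left(18 \right)}\right) 131 = \left(3 + \left(-256 + 16 \cdot 18\right)\right) 131 = \left(3 + \left(-256 + 288\right)\right) 131 = \left(3 + 32\right) 131 = 35 \cdot 131 = 4585$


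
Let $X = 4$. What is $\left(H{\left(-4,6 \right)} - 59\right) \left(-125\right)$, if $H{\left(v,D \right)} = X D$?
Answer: $4375$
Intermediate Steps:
$H{\left(v,D \right)} = 4 D$
$\left(H{\left(-4,6 \right)} - 59\right) \left(-125\right) = \left(4 \cdot 6 - 59\right) \left(-125\right) = \left(24 - 59\right) \left(-125\right) = \left(-35\right) \left(-125\right) = 4375$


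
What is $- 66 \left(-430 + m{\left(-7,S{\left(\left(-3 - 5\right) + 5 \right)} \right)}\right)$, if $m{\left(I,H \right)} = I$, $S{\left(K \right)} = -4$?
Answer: $28842$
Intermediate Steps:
$- 66 \left(-430 + m{\left(-7,S{\left(\left(-3 - 5\right) + 5 \right)} \right)}\right) = - 66 \left(-430 - 7\right) = \left(-66\right) \left(-437\right) = 28842$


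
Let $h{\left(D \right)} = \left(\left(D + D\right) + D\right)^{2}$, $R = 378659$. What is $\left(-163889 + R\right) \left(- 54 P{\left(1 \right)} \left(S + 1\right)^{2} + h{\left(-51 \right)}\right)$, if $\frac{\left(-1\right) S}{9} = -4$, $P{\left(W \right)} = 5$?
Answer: $-74357884170$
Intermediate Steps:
$S = 36$ ($S = \left(-9\right) \left(-4\right) = 36$)
$h{\left(D \right)} = 9 D^{2}$ ($h{\left(D \right)} = \left(2 D + D\right)^{2} = \left(3 D\right)^{2} = 9 D^{2}$)
$\left(-163889 + R\right) \left(- 54 P{\left(1 \right)} \left(S + 1\right)^{2} + h{\left(-51 \right)}\right) = \left(-163889 + 378659\right) \left(\left(-54\right) 5 \left(36 + 1\right)^{2} + 9 \left(-51\right)^{2}\right) = 214770 \left(- 270 \cdot 37^{2} + 9 \cdot 2601\right) = 214770 \left(\left(-270\right) 1369 + 23409\right) = 214770 \left(-369630 + 23409\right) = 214770 \left(-346221\right) = -74357884170$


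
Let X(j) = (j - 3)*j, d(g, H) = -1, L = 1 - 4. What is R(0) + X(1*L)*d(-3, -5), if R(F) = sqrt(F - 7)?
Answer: -18 + I*sqrt(7) ≈ -18.0 + 2.6458*I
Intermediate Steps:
L = -3
R(F) = sqrt(-7 + F)
X(j) = j*(-3 + j) (X(j) = (-3 + j)*j = j*(-3 + j))
R(0) + X(1*L)*d(-3, -5) = sqrt(-7 + 0) + ((1*(-3))*(-3 + 1*(-3)))*(-1) = sqrt(-7) - 3*(-3 - 3)*(-1) = I*sqrt(7) - 3*(-6)*(-1) = I*sqrt(7) + 18*(-1) = I*sqrt(7) - 18 = -18 + I*sqrt(7)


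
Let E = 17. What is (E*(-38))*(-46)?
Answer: 29716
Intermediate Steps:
(E*(-38))*(-46) = (17*(-38))*(-46) = -646*(-46) = 29716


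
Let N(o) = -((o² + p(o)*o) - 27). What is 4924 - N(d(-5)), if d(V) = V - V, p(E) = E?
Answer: 4897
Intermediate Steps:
d(V) = 0
N(o) = 27 - 2*o² (N(o) = -((o² + o*o) - 27) = -((o² + o²) - 27) = -(2*o² - 27) = -(-27 + 2*o²) = 27 - 2*o²)
4924 - N(d(-5)) = 4924 - (27 - 2*0²) = 4924 - (27 - 2*0) = 4924 - (27 + 0) = 4924 - 1*27 = 4924 - 27 = 4897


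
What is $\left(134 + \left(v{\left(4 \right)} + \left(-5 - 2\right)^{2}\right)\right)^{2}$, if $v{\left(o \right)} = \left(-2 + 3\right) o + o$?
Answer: $36481$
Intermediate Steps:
$v{\left(o \right)} = 2 o$ ($v{\left(o \right)} = 1 o + o = o + o = 2 o$)
$\left(134 + \left(v{\left(4 \right)} + \left(-5 - 2\right)^{2}\right)\right)^{2} = \left(134 + \left(2 \cdot 4 + \left(-5 - 2\right)^{2}\right)\right)^{2} = \left(134 + \left(8 + \left(-7\right)^{2}\right)\right)^{2} = \left(134 + \left(8 + 49\right)\right)^{2} = \left(134 + 57\right)^{2} = 191^{2} = 36481$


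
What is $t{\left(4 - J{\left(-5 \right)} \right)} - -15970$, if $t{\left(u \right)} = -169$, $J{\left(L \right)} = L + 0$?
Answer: $15801$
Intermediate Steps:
$J{\left(L \right)} = L$
$t{\left(4 - J{\left(-5 \right)} \right)} - -15970 = -169 - -15970 = -169 + 15970 = 15801$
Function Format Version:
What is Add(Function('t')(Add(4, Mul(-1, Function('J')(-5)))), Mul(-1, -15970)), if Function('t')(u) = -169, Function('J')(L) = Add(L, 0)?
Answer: 15801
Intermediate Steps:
Function('J')(L) = L
Add(Function('t')(Add(4, Mul(-1, Function('J')(-5)))), Mul(-1, -15970)) = Add(-169, Mul(-1, -15970)) = Add(-169, 15970) = 15801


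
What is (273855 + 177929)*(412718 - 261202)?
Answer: 68452504544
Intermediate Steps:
(273855 + 177929)*(412718 - 261202) = 451784*151516 = 68452504544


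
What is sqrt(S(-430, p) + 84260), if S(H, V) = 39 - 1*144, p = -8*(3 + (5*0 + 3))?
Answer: sqrt(84155) ≈ 290.09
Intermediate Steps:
p = -48 (p = -8*(3 + (0 + 3)) = -8*(3 + 3) = -8*6 = -48)
S(H, V) = -105 (S(H, V) = 39 - 144 = -105)
sqrt(S(-430, p) + 84260) = sqrt(-105 + 84260) = sqrt(84155)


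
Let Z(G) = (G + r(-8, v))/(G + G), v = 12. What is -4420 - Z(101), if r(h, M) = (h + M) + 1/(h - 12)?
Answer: -17858899/4040 ≈ -4420.5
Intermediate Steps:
r(h, M) = M + h + 1/(-12 + h) (r(h, M) = (M + h) + 1/(-12 + h) = M + h + 1/(-12 + h))
Z(G) = (79/20 + G)/(2*G) (Z(G) = (G + (1 + (-8)² - 12*12 - 12*(-8) + 12*(-8))/(-12 - 8))/(G + G) = (G + (1 + 64 - 144 + 96 - 96)/(-20))/((2*G)) = (G - 1/20*(-79))*(1/(2*G)) = (G + 79/20)*(1/(2*G)) = (79/20 + G)*(1/(2*G)) = (79/20 + G)/(2*G))
-4420 - Z(101) = -4420 - (79 + 20*101)/(40*101) = -4420 - (79 + 2020)/(40*101) = -4420 - 2099/(40*101) = -4420 - 1*2099/4040 = -4420 - 2099/4040 = -17858899/4040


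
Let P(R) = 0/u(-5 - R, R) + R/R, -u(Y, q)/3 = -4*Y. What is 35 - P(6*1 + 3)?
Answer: 34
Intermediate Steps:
u(Y, q) = 12*Y (u(Y, q) = -(-12)*Y = 12*Y)
P(R) = 1 (P(R) = 0/((12*(-5 - R))) + R/R = 0/(-60 - 12*R) + 1 = 0 + 1 = 1)
35 - P(6*1 + 3) = 35 - 1*1 = 35 - 1 = 34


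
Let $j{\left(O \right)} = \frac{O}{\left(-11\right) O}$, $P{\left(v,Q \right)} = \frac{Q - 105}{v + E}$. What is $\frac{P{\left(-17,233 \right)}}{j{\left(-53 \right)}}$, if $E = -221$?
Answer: $\frac{704}{119} \approx 5.916$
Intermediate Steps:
$P{\left(v,Q \right)} = \frac{-105 + Q}{-221 + v}$ ($P{\left(v,Q \right)} = \frac{Q - 105}{v - 221} = \frac{-105 + Q}{-221 + v}$)
$j{\left(O \right)} = - \frac{1}{11}$ ($j{\left(O \right)} = O \left(- \frac{1}{11 O}\right) = - \frac{1}{11}$)
$\frac{P{\left(-17,233 \right)}}{j{\left(-53 \right)}} = \frac{\frac{1}{-221 - 17} \left(-105 + 233\right)}{- \frac{1}{11}} = \frac{1}{-238} \cdot 128 \left(-11\right) = \left(- \frac{1}{238}\right) 128 \left(-11\right) = \left(- \frac{64}{119}\right) \left(-11\right) = \frac{704}{119}$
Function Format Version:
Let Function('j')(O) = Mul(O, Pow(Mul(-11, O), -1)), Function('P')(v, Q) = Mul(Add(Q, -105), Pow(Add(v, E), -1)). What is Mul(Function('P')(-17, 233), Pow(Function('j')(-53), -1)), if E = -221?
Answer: Rational(704, 119) ≈ 5.9160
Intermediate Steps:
Function('P')(v, Q) = Mul(Pow(Add(-221, v), -1), Add(-105, Q)) (Function('P')(v, Q) = Mul(Add(Q, -105), Pow(Add(v, -221), -1)) = Mul(Add(-105, Q), Pow(Add(-221, v), -1)) = Mul(Pow(Add(-221, v), -1), Add(-105, Q)))
Function('j')(O) = Rational(-1, 11) (Function('j')(O) = Mul(O, Mul(Rational(-1, 11), Pow(O, -1))) = Rational(-1, 11))
Mul(Function('P')(-17, 233), Pow(Function('j')(-53), -1)) = Mul(Mul(Pow(Add(-221, -17), -1), Add(-105, 233)), Pow(Rational(-1, 11), -1)) = Mul(Mul(Pow(-238, -1), 128), -11) = Mul(Mul(Rational(-1, 238), 128), -11) = Mul(Rational(-64, 119), -11) = Rational(704, 119)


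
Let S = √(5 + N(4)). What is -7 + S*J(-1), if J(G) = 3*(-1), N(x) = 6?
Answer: -7 - 3*√11 ≈ -16.950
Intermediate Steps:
J(G) = -3
S = √11 (S = √(5 + 6) = √11 ≈ 3.3166)
-7 + S*J(-1) = -7 + √11*(-3) = -7 - 3*√11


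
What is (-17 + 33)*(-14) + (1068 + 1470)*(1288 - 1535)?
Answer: -627110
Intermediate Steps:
(-17 + 33)*(-14) + (1068 + 1470)*(1288 - 1535) = 16*(-14) + 2538*(-247) = -224 - 626886 = -627110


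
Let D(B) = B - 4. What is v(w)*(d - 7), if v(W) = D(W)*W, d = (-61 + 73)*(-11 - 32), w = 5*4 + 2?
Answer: -207108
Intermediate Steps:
w = 22 (w = 20 + 2 = 22)
d = -516 (d = 12*(-43) = -516)
D(B) = -4 + B
v(W) = W*(-4 + W) (v(W) = (-4 + W)*W = W*(-4 + W))
v(w)*(d - 7) = (22*(-4 + 22))*(-516 - 7) = (22*18)*(-523) = 396*(-523) = -207108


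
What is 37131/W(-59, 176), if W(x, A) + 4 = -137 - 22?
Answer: -37131/163 ≈ -227.80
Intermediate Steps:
W(x, A) = -163 (W(x, A) = -4 + (-137 - 22) = -4 - 159 = -163)
37131/W(-59, 176) = 37131/(-163) = 37131*(-1/163) = -37131/163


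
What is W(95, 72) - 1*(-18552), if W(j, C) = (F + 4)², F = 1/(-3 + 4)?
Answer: 18577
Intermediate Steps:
F = 1 (F = 1/1 = 1)
W(j, C) = 25 (W(j, C) = (1 + 4)² = 5² = 25)
W(95, 72) - 1*(-18552) = 25 - 1*(-18552) = 25 + 18552 = 18577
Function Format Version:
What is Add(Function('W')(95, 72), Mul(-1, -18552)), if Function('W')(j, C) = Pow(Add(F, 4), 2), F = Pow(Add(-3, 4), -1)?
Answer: 18577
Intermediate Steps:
F = 1 (F = Pow(1, -1) = 1)
Function('W')(j, C) = 25 (Function('W')(j, C) = Pow(Add(1, 4), 2) = Pow(5, 2) = 25)
Add(Function('W')(95, 72), Mul(-1, -18552)) = Add(25, Mul(-1, -18552)) = Add(25, 18552) = 18577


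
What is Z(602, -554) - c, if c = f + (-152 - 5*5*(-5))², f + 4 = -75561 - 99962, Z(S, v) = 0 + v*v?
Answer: 481714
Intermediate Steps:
Z(S, v) = v² (Z(S, v) = 0 + v² = v²)
f = -175527 (f = -4 + (-75561 - 99962) = -4 - 175523 = -175527)
c = -174798 (c = -175527 + (-152 - 5*5*(-5))² = -175527 + (-152 - 25*(-5))² = -175527 + (-152 + 125)² = -175527 + (-27)² = -175527 + 729 = -174798)
Z(602, -554) - c = (-554)² - 1*(-174798) = 306916 + 174798 = 481714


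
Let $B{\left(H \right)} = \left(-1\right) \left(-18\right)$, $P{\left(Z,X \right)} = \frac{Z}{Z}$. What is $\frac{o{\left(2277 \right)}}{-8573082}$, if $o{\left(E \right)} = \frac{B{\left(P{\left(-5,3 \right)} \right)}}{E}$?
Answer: $- \frac{1}{1084494873} \approx -9.2209 \cdot 10^{-10}$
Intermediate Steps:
$P{\left(Z,X \right)} = 1$
$B{\left(H \right)} = 18$
$o{\left(E \right)} = \frac{18}{E}$
$\frac{o{\left(2277 \right)}}{-8573082} = \frac{18 \cdot \frac{1}{2277}}{-8573082} = 18 \cdot \frac{1}{2277} \left(- \frac{1}{8573082}\right) = \frac{2}{253} \left(- \frac{1}{8573082}\right) = - \frac{1}{1084494873}$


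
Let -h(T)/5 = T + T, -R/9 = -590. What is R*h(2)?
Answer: -106200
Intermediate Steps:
R = 5310 (R = -9*(-590) = 5310)
h(T) = -10*T (h(T) = -5*(T + T) = -10*T)
R*h(2) = 5310*(-10*2) = 5310*(-20) = -106200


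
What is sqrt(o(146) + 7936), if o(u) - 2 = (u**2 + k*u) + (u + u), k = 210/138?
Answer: 2*sqrt(3936841)/23 ≈ 172.53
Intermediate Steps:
k = 35/23 (k = 210*(1/138) = 35/23 ≈ 1.5217)
o(u) = 2 + u**2 + 81*u/23 (o(u) = 2 + ((u**2 + 35*u/23) + (u + u)) = 2 + ((u**2 + 35*u/23) + 2*u) = 2 + (u**2 + 81*u/23) = 2 + u**2 + 81*u/23)
sqrt(o(146) + 7936) = sqrt((2 + 146**2 + (81/23)*146) + 7936) = sqrt((2 + 21316 + 11826/23) + 7936) = sqrt(502140/23 + 7936) = sqrt(684668/23) = 2*sqrt(3936841)/23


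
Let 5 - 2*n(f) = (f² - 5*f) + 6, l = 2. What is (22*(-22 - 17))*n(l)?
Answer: -2145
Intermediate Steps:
n(f) = -½ - f²/2 + 5*f/2 (n(f) = 5/2 - ((f² - 5*f) + 6)/2 = 5/2 - (6 + f² - 5*f)/2 = 5/2 + (-3 - f²/2 + 5*f/2) = -½ - f²/2 + 5*f/2)
(22*(-22 - 17))*n(l) = (22*(-22 - 17))*(-½ - ½*2² + (5/2)*2) = (22*(-39))*(-½ - ½*4 + 5) = -858*(-½ - 2 + 5) = -858*5/2 = -2145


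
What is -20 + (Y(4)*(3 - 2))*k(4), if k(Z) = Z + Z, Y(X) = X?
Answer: 12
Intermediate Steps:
k(Z) = 2*Z
-20 + (Y(4)*(3 - 2))*k(4) = -20 + (4*(3 - 2))*(2*4) = -20 + (4*1)*8 = -20 + 4*8 = -20 + 32 = 12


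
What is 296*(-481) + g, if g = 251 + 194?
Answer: -141931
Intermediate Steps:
g = 445
296*(-481) + g = 296*(-481) + 445 = -142376 + 445 = -141931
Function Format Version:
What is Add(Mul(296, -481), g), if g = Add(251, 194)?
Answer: -141931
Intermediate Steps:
g = 445
Add(Mul(296, -481), g) = Add(Mul(296, -481), 445) = Add(-142376, 445) = -141931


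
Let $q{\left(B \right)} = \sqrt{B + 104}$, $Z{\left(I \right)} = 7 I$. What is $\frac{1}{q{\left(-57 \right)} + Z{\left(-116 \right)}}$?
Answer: $- \frac{812}{659297} - \frac{\sqrt{47}}{659297} \approx -0.001242$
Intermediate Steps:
$q{\left(B \right)} = \sqrt{104 + B}$
$\frac{1}{q{\left(-57 \right)} + Z{\left(-116 \right)}} = \frac{1}{\sqrt{104 - 57} + 7 \left(-116\right)} = \frac{1}{\sqrt{47} - 812} = \frac{1}{-812 + \sqrt{47}}$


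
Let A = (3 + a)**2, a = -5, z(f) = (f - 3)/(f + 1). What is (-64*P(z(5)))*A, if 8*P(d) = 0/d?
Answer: 0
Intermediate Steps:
z(f) = (-3 + f)/(1 + f)
P(d) = 0 (P(d) = (0/d)/8 = (1/8)*0 = 0)
A = 4 (A = (3 - 5)**2 = (-2)**2 = 4)
(-64*P(z(5)))*A = -64*0*4 = 0*4 = 0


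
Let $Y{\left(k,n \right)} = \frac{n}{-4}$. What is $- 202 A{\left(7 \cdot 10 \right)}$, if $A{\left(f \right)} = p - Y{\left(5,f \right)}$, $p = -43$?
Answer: $5151$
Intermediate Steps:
$Y{\left(k,n \right)} = - \frac{n}{4}$ ($Y{\left(k,n \right)} = n \left(- \frac{1}{4}\right) = - \frac{n}{4}$)
$A{\left(f \right)} = -43 + \frac{f}{4}$ ($A{\left(f \right)} = -43 - - \frac{f}{4} = -43 + \frac{f}{4}$)
$- 202 A{\left(7 \cdot 10 \right)} = - 202 \left(-43 + \frac{7 \cdot 10}{4}\right) = - 202 \left(-43 + \frac{1}{4} \cdot 70\right) = - 202 \left(-43 + \frac{35}{2}\right) = \left(-202\right) \left(- \frac{51}{2}\right) = 5151$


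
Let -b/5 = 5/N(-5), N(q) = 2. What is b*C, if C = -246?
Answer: 3075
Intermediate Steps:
b = -25/2 ≈ -12.500
b*C = -25/2*(-246) = 3075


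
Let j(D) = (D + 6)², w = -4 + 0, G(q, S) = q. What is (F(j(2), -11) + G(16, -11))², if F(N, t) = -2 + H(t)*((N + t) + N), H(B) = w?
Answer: 206116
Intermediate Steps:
w = -4
j(D) = (6 + D)²
H(B) = -4
F(N, t) = -2 - 8*N - 4*t (F(N, t) = -2 - 4*((N + t) + N) = -2 - 4*(t + 2*N) = -2 + (-8*N - 4*t) = -2 - 8*N - 4*t)
(F(j(2), -11) + G(16, -11))² = ((-2 - 8*(6 + 2)² - 4*(-11)) + 16)² = ((-2 - 8*8² + 44) + 16)² = ((-2 - 8*64 + 44) + 16)² = ((-2 - 512 + 44) + 16)² = (-470 + 16)² = (-454)² = 206116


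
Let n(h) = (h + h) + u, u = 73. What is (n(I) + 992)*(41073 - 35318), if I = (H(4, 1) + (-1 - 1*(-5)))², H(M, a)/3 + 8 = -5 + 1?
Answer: 17915315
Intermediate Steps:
H(M, a) = -36 (H(M, a) = -24 + 3*(-5 + 1) = -24 + 3*(-4) = -24 - 12 = -36)
I = 1024 (I = (-36 + (-1 - 1*(-5)))² = (-36 + (-1 + 5))² = (-36 + 4)² = (-32)² = 1024)
n(h) = 73 + 2*h (n(h) = (h + h) + 73 = 2*h + 73 = 73 + 2*h)
(n(I) + 992)*(41073 - 35318) = ((73 + 2*1024) + 992)*(41073 - 35318) = ((73 + 2048) + 992)*5755 = (2121 + 992)*5755 = 3113*5755 = 17915315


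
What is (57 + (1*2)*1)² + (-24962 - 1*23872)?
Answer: -45353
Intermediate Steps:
(57 + (1*2)*1)² + (-24962 - 1*23872) = (57 + 2*1)² + (-24962 - 23872) = (57 + 2)² - 48834 = 59² - 48834 = 3481 - 48834 = -45353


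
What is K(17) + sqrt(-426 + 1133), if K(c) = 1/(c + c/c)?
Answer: 1/18 + sqrt(707) ≈ 26.645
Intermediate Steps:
K(c) = 1/(1 + c) (K(c) = 1/(c + 1) = 1/(1 + c))
K(17) + sqrt(-426 + 1133) = 1/(1 + 17) + sqrt(-426 + 1133) = 1/18 + sqrt(707)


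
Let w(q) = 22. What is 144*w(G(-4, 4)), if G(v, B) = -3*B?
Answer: 3168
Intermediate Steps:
144*w(G(-4, 4)) = 144*22 = 3168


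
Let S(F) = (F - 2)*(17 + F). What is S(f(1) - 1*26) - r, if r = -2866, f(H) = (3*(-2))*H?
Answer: 3376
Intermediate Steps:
f(H) = -6*H
S(F) = (-2 + F)*(17 + F)
S(f(1) - 1*26) - r = (-34 + (-6*1 - 1*26)**2 + 15*(-6*1 - 1*26)) - 1*(-2866) = (-34 + (-6 - 26)**2 + 15*(-6 - 26)) + 2866 = (-34 + (-32)**2 + 15*(-32)) + 2866 = (-34 + 1024 - 480) + 2866 = 510 + 2866 = 3376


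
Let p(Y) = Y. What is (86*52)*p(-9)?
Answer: -40248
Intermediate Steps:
(86*52)*p(-9) = (86*52)*(-9) = 4472*(-9) = -40248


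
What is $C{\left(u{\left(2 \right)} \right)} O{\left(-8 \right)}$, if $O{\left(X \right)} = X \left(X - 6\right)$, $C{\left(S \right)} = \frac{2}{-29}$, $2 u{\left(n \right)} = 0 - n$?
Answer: $- \frac{224}{29} \approx -7.7241$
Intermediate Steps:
$u{\left(n \right)} = - \frac{n}{2}$ ($u{\left(n \right)} = \frac{0 - n}{2} = \frac{\left(-1\right) n}{2} = - \frac{n}{2}$)
$C{\left(S \right)} = - \frac{2}{29}$ ($C{\left(S \right)} = 2 \left(- \frac{1}{29}\right) = - \frac{2}{29}$)
$O{\left(X \right)} = X \left(-6 + X\right)$
$C{\left(u{\left(2 \right)} \right)} O{\left(-8 \right)} = - \frac{2 \left(- 8 \left(-6 - 8\right)\right)}{29} = - \frac{2 \left(\left(-8\right) \left(-14\right)\right)}{29} = \left(- \frac{2}{29}\right) 112 = - \frac{224}{29}$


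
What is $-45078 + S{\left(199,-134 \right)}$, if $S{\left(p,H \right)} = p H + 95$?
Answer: $-71649$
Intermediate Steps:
$S{\left(p,H \right)} = 95 + H p$ ($S{\left(p,H \right)} = H p + 95 = 95 + H p$)
$-45078 + S{\left(199,-134 \right)} = -45078 + \left(95 - 26666\right) = -45078 - 26571 = -71649$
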